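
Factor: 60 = 2^2* 3^1*5^1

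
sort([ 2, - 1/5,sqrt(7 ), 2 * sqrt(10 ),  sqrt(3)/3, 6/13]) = [ - 1/5, 6/13, sqrt( 3) /3,2, sqrt (7 ), 2*sqrt(10)] 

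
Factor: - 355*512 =-181760=- 2^9*5^1*71^1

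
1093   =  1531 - 438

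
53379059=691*77249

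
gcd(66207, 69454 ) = 1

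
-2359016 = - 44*53614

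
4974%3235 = 1739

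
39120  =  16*2445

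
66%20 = 6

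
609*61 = 37149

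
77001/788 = 97 + 565/788 = 97.72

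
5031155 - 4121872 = 909283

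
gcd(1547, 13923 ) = 1547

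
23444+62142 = 85586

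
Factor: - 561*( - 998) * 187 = 2^1*3^1*11^2*17^2*499^1 = 104697186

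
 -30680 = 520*( - 59)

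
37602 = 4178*9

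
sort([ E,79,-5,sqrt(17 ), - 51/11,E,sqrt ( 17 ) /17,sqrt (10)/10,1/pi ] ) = [ - 5, - 51/11, sqrt( 17 ) /17,sqrt(10) /10, 1/pi,E, E, sqrt( 17 ),79 ]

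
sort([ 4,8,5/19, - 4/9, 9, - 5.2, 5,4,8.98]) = [ - 5.2, - 4/9,5/19, 4,4, 5,8,8.98,9]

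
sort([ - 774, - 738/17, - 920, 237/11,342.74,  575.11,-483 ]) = [-920, - 774, - 483, - 738/17,237/11, 342.74, 575.11] 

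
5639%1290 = 479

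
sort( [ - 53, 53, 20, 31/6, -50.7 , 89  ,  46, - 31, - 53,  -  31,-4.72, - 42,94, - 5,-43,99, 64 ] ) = [ - 53, - 53,-50.7,-43, - 42,-31, -31, - 5 , - 4.72,  31/6,20,46,53,  64, 89,94,  99 ] 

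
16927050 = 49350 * 343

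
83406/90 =926+11/15 = 926.73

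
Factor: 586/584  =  2^( - 2 )*73^(-1 ) * 293^1=293/292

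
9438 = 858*11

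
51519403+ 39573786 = 91093189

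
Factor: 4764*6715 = 2^2*3^1*5^1*17^1*79^1*397^1 = 31990260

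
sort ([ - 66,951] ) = [- 66,951]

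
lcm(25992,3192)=181944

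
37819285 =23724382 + 14094903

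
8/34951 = 8/34951=0.00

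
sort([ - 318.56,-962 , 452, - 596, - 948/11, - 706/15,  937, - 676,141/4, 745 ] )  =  [  -  962, - 676, - 596, - 318.56, - 948/11, - 706/15,141/4,452, 745, 937 ]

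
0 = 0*87920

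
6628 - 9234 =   -  2606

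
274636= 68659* 4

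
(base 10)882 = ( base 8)1562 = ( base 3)1012200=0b1101110010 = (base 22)1i2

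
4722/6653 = 4722/6653 = 0.71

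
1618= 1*1618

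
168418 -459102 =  - 290684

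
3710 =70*53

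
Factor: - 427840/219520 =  - 2^(  -  1 )*7^ (- 2 )*191^1 = -191/98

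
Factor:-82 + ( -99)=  - 181 = - 181^1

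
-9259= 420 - 9679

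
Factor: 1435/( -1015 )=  - 29^(-1 )*41^1= -41/29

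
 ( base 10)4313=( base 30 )4nn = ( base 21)9G8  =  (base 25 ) 6md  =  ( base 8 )10331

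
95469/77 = 8679/7=1239.86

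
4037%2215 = 1822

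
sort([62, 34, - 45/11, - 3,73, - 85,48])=[ - 85, - 45/11, - 3, 34, 48,62, 73] 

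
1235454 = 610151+625303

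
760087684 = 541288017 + 218799667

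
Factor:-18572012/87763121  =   - 2^2*83^( - 1)*1057387^( - 1)*4643003^1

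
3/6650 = 3/6650 =0.00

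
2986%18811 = 2986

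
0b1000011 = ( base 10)67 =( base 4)1003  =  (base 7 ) 124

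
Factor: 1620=2^2 * 3^4 * 5^1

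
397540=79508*5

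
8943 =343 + 8600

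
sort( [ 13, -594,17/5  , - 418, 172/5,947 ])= [ - 594, - 418,17/5,13, 172/5,947]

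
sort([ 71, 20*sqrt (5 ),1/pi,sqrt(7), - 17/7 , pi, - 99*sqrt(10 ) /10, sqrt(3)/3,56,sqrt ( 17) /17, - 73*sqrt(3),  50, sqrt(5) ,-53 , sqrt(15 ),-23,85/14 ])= [ - 73*sqrt( 3), - 53,-99*sqrt(10)/10 , - 23,-17/7,  sqrt( 17) /17, 1/pi , sqrt(3 ) /3,sqrt ( 5) , sqrt(7),pi,sqrt ( 15 ),85/14, 20*sqrt(5),50, 56,71 ]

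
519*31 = 16089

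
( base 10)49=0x31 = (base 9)54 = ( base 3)1211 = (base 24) 21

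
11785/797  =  14 + 627/797 = 14.79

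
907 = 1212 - 305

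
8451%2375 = 1326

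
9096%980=276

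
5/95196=5/95196 =0.00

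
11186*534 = 5973324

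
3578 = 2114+1464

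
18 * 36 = 648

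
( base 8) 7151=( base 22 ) 7df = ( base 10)3689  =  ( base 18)b6h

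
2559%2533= 26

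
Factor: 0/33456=0^1 = 0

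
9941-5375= 4566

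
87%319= 87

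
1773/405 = 4 + 17/45 = 4.38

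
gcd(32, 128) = 32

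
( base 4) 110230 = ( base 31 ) 1BM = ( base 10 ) 1324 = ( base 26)1oo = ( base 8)2454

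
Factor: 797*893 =711721 = 19^1*47^1*797^1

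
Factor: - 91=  - 7^1*13^1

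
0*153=0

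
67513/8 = 67513/8 = 8439.12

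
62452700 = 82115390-19662690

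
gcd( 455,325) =65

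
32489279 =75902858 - 43413579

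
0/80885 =0 = 0.00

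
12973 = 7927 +5046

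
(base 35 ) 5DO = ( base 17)15e8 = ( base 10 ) 6604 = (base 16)19CC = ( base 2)1100111001100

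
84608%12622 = 8876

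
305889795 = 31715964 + 274173831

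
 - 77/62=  - 2  +  47/62 = - 1.24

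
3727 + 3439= 7166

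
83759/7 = 83759/7 = 11965.57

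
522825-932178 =- 409353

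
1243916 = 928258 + 315658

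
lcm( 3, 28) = 84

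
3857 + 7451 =11308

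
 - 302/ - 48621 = 302/48621 = 0.01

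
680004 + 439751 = 1119755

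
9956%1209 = 284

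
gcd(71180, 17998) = 2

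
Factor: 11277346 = 2^1*29^1*127^1*1531^1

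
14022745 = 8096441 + 5926304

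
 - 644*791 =-509404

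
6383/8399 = 6383/8399 = 0.76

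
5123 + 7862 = 12985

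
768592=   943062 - 174470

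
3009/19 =158+7/19=158.37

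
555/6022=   555/6022=   0.09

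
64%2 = 0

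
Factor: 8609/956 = 2^(- 2)*239^( - 1)*8609^1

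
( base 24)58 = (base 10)128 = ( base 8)200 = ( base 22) 5I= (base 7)242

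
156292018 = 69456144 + 86835874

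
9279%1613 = 1214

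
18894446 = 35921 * 526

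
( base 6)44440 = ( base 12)3720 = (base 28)7q0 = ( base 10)6216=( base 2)1100001001000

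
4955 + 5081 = 10036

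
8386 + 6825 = 15211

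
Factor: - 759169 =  - 17^1*44657^1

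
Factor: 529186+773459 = 3^1 * 5^1*86843^1 = 1302645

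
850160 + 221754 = 1071914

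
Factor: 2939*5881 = 2939^1*5881^1 = 17284259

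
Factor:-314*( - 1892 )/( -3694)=  -  297044/1847  =  - 2^2*11^1 * 43^1*157^1*1847^(-1 ) 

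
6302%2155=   1992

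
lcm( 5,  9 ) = 45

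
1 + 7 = 8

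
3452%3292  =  160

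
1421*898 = 1276058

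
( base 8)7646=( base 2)111110100110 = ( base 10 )4006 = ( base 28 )532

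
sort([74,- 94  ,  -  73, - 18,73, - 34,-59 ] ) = [-94, - 73,-59 ,-34 , - 18,  73, 74]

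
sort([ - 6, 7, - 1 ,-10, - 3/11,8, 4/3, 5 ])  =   [ - 10,-6,-1, - 3/11,  4/3,5,7, 8]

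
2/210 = 1/105 = 0.01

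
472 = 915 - 443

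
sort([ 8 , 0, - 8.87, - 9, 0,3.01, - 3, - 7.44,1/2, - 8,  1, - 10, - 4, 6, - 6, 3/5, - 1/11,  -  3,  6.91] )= [ - 10, - 9, - 8.87, - 8 ,-7.44, - 6, - 4, - 3, - 3, - 1/11,0, 0,1/2, 3/5, 1, 3.01, 6, 6.91, 8]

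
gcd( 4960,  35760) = 80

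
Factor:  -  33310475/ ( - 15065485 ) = 5^1 *11^1*17^( - 1 )*89^1*421^( - 2) * 1361^1 = 6662095/3013097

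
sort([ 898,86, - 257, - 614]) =[ - 614, - 257,86,898 ] 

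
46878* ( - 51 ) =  -2390778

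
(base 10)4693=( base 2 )1001001010101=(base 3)20102211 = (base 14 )19d3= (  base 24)83d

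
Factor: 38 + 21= 59^1 = 59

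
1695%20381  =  1695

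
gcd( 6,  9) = 3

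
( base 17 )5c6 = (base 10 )1655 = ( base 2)11001110111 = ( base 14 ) 863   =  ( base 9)2238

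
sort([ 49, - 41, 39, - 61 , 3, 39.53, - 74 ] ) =[ - 74, - 61, - 41,3,  39,  39.53, 49]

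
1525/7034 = 1525/7034 = 0.22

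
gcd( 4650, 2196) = 6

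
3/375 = 1/125  =  0.01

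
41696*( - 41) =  - 1709536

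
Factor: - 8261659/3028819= - 7^1*1180237^1*3028819^ ( - 1 )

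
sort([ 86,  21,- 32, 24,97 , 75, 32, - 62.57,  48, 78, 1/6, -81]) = [ - 81, - 62.57,-32,1/6,21,24,32,48, 75 , 78,  86,97] 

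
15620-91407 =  - 75787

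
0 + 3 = 3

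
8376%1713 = 1524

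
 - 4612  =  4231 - 8843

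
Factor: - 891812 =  - 2^2*222953^1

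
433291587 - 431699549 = 1592038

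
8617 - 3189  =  5428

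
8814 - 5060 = 3754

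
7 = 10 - 3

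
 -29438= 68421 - 97859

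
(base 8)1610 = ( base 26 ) 18k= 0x388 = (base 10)904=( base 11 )752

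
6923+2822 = 9745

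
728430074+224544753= 952974827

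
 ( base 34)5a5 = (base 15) 1C35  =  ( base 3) 22101212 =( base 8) 13755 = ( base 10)6125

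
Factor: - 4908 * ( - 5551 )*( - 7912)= - 2^5 * 3^1*7^1*13^1*23^1*43^1*61^1*409^1 =- 215556964896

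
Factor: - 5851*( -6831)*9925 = 3^3* 5^2 * 11^1 * 23^1 * 397^1*5851^1 = 396684196425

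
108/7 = 15 + 3/7 = 15.43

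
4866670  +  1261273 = 6127943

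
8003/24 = 8003/24   =  333.46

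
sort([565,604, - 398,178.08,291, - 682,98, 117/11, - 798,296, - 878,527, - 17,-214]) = [-878, - 798, -682, - 398, - 214, - 17,117/11,98,178.08,291,296, 527,  565,604]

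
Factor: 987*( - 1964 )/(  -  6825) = 92308/325 =2^2*5^( - 2 )*13^ ( - 1)*47^1*491^1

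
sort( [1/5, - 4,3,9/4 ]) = [  -  4,1/5,9/4,3 ] 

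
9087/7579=699/583= 1.20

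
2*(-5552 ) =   -  11104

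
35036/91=385 + 1/91 = 385.01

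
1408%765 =643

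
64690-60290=4400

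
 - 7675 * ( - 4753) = 36479275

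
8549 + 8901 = 17450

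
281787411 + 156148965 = 437936376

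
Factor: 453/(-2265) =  -5^( - 1)  =  - 1/5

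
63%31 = 1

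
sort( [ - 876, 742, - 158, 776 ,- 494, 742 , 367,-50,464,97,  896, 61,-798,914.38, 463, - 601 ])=[ - 876, - 798,-601, - 494,  -  158, - 50, 61, 97, 367, 463, 464,742 , 742, 776,896, 914.38 ] 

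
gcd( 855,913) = 1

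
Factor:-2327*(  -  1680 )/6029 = 2^4*3^1*5^1*7^1*13^1*179^1*6029^ (-1) =3909360/6029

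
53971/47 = 53971/47= 1148.32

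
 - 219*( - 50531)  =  11066289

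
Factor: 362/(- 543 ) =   -  2^1 * 3^(- 1) = - 2/3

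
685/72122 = 685/72122 = 0.01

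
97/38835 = 97/38835 =0.00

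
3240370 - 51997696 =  - 48757326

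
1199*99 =118701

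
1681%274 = 37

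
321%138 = 45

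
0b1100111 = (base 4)1213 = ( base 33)34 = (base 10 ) 103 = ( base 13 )7c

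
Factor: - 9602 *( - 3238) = 31091276 = 2^2 *1619^1*4801^1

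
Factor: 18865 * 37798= 2^1*5^1*7^3*11^1*18899^1 = 713059270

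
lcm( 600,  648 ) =16200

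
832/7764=208/1941 = 0.11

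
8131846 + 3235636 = 11367482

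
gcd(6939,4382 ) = 1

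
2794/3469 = 2794/3469 = 0.81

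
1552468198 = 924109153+628359045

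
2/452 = 1/226= 0.00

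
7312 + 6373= 13685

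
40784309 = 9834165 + 30950144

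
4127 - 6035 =- 1908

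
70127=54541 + 15586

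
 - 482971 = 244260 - 727231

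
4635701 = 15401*301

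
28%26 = 2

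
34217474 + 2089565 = 36307039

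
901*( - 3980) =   -  3585980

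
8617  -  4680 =3937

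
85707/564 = 28569/188  =  151.96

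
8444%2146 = 2006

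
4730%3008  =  1722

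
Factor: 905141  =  19^1*47639^1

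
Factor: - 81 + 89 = 8  =  2^3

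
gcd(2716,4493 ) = 1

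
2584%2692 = 2584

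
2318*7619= 17660842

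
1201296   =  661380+539916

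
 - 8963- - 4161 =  - 4802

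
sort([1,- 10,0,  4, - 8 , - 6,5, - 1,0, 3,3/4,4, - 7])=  [ -10,-8,  -  7,- 6, - 1,0, 0,3/4,1, 3,4,4,5 ] 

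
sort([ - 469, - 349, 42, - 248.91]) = [-469,-349,-248.91,42 ] 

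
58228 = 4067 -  - 54161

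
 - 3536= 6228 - 9764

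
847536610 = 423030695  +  424505915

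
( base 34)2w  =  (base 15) 6a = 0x64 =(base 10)100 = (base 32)34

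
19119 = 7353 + 11766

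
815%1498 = 815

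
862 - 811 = 51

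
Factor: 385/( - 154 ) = - 5/2 = - 2^( - 1)*5^1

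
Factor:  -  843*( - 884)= 745212 = 2^2*3^1*13^1*17^1*281^1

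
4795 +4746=9541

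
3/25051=3/25051 = 0.00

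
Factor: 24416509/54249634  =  2^(-1 )*13^1*53^ ( - 1)*251^( - 1 ) * 2039^(-1 )*1878193^1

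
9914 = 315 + 9599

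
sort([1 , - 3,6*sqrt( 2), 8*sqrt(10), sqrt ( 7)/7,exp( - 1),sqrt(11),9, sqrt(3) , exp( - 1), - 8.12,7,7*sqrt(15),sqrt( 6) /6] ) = [-8.12, - 3, exp( - 1 ) , exp( - 1),sqrt(7)/7,sqrt( 6) /6,  1,sqrt( 3 ),sqrt( 11) , 7, 6 * sqrt(2 ), 9, 8 * sqrt(10), 7*sqrt(15) ] 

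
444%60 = 24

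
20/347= 20/347 = 0.06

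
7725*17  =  131325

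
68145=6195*11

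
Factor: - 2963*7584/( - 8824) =2^2*3^1 * 79^1*1103^( - 1) * 2963^1 = 2808924/1103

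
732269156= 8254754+724014402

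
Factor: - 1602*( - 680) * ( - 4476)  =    -  4875975360 =- 2^6*3^3*5^1*17^1*89^1*373^1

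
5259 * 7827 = 41162193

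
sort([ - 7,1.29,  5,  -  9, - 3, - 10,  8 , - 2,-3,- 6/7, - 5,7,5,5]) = [ - 10, - 9,  -  7 ,-5, - 3, - 3, - 2, - 6/7, 1.29, 5,5,5,7 , 8]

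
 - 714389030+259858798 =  - 454530232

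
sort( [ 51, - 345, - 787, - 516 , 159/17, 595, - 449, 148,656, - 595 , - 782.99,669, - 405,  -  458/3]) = [ - 787, - 782.99,  -  595, -516,  -  449, - 405, - 345 , - 458/3,159/17,51, 148 , 595, 656,  669]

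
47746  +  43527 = 91273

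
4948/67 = 73 + 57/67 = 73.85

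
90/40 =2 + 1/4  =  2.25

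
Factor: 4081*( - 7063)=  - 7^2*11^1*53^1*1009^1 =- 28824103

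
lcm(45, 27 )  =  135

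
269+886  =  1155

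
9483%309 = 213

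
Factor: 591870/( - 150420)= - 2^( - 1)*23^ ( - 1) * 181^1 = - 181/46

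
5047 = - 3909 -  - 8956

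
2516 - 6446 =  - 3930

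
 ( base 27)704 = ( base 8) 11763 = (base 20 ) cf7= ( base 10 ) 5107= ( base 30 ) 5k7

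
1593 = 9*177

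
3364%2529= 835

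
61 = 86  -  25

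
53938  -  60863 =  - 6925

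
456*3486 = 1589616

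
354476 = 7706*46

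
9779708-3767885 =6011823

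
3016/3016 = 1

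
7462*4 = 29848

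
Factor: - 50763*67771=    - 3^1 * 11^1* 61^1 * 101^1 * 16921^1 = - 3440259273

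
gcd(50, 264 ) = 2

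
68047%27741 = 12565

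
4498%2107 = 284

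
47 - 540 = -493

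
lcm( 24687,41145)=123435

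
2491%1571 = 920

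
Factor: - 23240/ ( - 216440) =83/773 =83^1*773^( -1)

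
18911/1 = 18911 = 18911.00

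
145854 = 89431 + 56423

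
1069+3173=4242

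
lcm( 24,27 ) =216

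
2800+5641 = 8441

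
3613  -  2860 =753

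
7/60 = 7/60   =  0.12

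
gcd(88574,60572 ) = 2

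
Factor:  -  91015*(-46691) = 4249581365 = 5^1 * 109^1*167^1 * 46691^1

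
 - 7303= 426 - 7729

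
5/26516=5/26516  =  0.00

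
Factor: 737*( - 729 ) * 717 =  - 3^7*11^1 * 67^1*239^1 = - 385224741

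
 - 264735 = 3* ( - 88245) 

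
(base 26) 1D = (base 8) 47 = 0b100111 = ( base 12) 33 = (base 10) 39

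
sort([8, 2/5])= [2/5,8]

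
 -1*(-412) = 412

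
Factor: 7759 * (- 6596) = -2^2*17^1*97^1 * 7759^1 = - 51178364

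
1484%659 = 166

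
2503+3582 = 6085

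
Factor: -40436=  - 2^2*11^1*919^1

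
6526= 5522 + 1004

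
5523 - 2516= 3007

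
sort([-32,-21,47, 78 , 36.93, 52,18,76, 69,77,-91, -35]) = [ - 91, - 35,-32, - 21,18, 36.93, 47, 52,69, 76 , 77, 78]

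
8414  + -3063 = 5351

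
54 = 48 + 6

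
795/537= 1+86/179=1.48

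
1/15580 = 1/15580=0.00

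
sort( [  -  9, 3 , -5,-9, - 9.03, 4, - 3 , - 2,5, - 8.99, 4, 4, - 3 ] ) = [-9.03, - 9, - 9 , - 8.99, - 5, - 3, -3, - 2,3, 4, 4, 4, 5 ] 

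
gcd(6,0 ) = 6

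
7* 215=1505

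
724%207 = 103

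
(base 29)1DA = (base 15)56d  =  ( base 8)2314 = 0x4CC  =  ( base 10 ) 1228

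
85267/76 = 85267/76=1121.93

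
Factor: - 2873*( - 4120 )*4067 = 48140102920 =2^3*5^1*7^2*13^2*17^1 * 83^1*103^1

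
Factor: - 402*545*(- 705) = 2^1*3^2*5^2 * 47^1*67^1 * 109^1 = 154458450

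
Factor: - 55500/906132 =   -  4625/75511  =  -5^3*37^1*75511^( - 1)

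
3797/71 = 53 + 34/71 =53.48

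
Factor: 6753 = 3^1* 2251^1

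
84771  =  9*9419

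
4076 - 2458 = 1618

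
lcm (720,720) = 720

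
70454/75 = 939 + 29/75 = 939.39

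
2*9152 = 18304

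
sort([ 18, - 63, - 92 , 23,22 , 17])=[  -  92, - 63, 17, 18, 22, 23]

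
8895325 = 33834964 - 24939639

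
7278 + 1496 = 8774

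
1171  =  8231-7060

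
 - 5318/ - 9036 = 2659/4518 = 0.59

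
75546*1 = 75546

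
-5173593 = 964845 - 6138438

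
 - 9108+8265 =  - 843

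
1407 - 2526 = -1119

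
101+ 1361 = 1462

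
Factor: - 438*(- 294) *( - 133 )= -2^2*3^2*7^3*19^1*73^1 = -17126676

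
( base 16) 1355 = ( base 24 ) 8E5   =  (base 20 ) c79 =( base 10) 4949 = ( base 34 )49J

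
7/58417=7/58417 = 0.00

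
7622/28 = 3811/14 = 272.21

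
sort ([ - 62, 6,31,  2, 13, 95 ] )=[  -  62 , 2, 6, 13, 31,95]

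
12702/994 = 12 + 387/497  =  12.78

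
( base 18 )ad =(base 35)5i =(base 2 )11000001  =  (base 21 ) 94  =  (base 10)193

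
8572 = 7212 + 1360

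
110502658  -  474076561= - 363573903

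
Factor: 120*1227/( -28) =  - 36810/7 = -  2^1*3^2*5^1*7^ (- 1)*409^1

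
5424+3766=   9190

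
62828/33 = 1903 + 29/33  =  1903.88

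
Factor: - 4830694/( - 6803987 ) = 2^1 * 11^1*219577^1*6803987^( - 1) 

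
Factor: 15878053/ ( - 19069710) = - 2^( - 1) *3^( - 1) *5^( - 1)*11^(  -  1 )*19^1 * 57787^( - 1)*835687^1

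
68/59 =1 + 9/59=1.15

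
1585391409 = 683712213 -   -  901679196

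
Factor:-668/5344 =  - 2^ (-3 ) = - 1/8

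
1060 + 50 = 1110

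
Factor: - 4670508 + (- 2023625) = -6694133^1 = -  6694133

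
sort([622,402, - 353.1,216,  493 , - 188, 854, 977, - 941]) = [-941, - 353.1, - 188,216, 402,493, 622, 854, 977 ]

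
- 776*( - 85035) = 65987160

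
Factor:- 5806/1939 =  - 2^1*7^( -1)*277^( - 1 )*2903^1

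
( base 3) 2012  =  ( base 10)59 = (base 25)29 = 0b111011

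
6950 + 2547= 9497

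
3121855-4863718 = -1741863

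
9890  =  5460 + 4430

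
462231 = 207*2233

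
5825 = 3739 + 2086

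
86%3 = 2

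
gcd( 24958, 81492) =2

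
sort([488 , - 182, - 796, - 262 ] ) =[ - 796, - 262, - 182,488] 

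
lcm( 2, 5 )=10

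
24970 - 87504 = - 62534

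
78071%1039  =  146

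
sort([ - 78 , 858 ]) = [-78,858] 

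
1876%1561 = 315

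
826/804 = 1 + 11/402 = 1.03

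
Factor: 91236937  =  11^1 * 31^1* 267557^1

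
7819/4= 1954 + 3/4 = 1954.75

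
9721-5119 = 4602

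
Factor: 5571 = 3^2*619^1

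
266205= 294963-28758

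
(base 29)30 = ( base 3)10020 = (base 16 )57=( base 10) 87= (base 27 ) 36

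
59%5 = 4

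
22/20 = 1 + 1/10 = 1.10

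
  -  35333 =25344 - 60677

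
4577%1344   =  545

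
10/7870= 1/787  =  0.00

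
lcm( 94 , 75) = 7050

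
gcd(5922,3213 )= 63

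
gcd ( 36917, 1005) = 67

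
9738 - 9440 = 298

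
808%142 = 98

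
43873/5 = 8774 + 3/5 = 8774.60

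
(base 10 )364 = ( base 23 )fj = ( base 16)16c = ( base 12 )264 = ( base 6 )1404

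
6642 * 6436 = 42747912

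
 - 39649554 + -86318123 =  - 125967677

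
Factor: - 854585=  - 5^1*67^1*2551^1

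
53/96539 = 53/96539 = 0.00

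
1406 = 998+408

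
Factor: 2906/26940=2^ ( -1 )*3^( - 1) * 5^( - 1 )*449^( - 1)*1453^1  =  1453/13470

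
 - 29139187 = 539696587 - 568835774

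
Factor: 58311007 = 1879^1* 31033^1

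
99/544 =99/544 = 0.18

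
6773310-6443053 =330257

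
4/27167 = 4/27167 = 0.00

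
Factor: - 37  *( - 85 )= 3145 = 5^1*17^1 * 37^1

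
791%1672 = 791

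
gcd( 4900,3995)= 5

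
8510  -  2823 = 5687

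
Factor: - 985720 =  - 2^3 * 5^1*19^1*1297^1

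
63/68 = 63/68 = 0.93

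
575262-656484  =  -81222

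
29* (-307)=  - 8903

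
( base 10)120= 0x78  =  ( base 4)1320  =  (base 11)AA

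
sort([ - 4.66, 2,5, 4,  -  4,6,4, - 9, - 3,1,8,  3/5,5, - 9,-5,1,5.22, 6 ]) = [-9, - 9,  -  5,-4.66, - 4, - 3,3/5, 1, 1,2,4, 4 , 5, 5 , 5.22 , 6, 6 , 8]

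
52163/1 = 52163  =  52163.00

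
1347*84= 113148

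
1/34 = 1/34 = 0.03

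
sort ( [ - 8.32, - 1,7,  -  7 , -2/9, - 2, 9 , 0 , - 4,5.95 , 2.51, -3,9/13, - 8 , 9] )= [-8.32,-8,  -  7,- 4, - 3,  -  2,  -  1, - 2/9, 0,9/13,2.51, 5.95,7 , 9,9]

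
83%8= 3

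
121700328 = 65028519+56671809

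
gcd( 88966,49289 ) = 1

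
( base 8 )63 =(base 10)51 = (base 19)2d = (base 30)1L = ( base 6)123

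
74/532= 37/266 = 0.14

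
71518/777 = 92  +  34/777=92.04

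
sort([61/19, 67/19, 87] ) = [61/19 , 67/19, 87 ] 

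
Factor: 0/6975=0 = 0^1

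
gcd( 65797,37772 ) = 19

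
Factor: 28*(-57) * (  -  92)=2^4*3^1*7^1*19^1*23^1 = 146832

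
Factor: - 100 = -2^2*5^2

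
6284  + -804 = 5480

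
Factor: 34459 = 17^1*2027^1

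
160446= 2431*66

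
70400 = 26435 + 43965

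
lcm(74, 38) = 1406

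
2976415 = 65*45791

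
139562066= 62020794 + 77541272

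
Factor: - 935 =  - 5^1*11^1 * 17^1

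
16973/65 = 261+ 8/65 = 261.12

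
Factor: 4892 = 2^2*1223^1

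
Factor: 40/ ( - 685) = -2^3 * 137^( - 1) = - 8/137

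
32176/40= 4022/5 = 804.40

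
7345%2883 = 1579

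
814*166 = 135124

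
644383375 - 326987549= 317395826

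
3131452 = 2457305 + 674147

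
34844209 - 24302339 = 10541870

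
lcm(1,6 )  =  6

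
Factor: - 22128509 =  - 13^1*17^1 * 100129^1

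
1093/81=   1093/81=13.49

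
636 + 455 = 1091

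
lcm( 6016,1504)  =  6016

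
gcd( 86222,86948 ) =2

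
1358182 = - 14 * ( - 97013)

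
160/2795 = 32/559 = 0.06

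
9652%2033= 1520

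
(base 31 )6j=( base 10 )205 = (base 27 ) 7G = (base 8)315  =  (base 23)8l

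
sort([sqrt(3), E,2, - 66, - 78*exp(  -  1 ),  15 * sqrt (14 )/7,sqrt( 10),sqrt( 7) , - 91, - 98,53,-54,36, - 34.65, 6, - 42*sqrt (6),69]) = [ - 42*sqrt( 6), - 98,  -  91, -66, - 54, - 34.65, - 78*exp(  -  1),sqrt(3),2, sqrt(7),E,sqrt ( 10 ),6,15*sqrt (14) /7,36, 53,69]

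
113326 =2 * 56663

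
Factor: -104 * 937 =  -97448 = - 2^3*13^1*937^1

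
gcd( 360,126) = 18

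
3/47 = 3/47 = 0.06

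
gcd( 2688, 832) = 64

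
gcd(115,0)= 115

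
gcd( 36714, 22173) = 3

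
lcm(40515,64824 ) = 324120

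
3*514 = 1542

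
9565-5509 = 4056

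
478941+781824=1260765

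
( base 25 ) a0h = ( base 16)187b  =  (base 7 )24162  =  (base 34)5eb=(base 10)6267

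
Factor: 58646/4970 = 59/5 =5^( - 1)*59^1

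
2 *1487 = 2974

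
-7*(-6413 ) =44891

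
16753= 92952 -76199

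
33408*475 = 15868800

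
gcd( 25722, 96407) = 1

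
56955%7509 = 4392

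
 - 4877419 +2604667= -2272752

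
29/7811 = 29/7811 = 0.00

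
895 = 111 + 784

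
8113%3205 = 1703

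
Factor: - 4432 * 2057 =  - 2^4*11^2*17^1*277^1 = - 9116624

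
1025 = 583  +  442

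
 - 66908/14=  - 4780 + 6/7= - 4779.14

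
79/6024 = 79/6024=0.01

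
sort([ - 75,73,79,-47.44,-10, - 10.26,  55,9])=[ - 75, - 47.44, - 10.26, - 10,9,55,73, 79]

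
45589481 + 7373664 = 52963145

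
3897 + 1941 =5838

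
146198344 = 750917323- 604718979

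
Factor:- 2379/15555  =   - 5^( - 1)*13^1 * 17^(-1)  =  - 13/85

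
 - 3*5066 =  - 15198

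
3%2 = 1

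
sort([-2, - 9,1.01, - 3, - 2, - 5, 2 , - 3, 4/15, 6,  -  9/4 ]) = [ - 9,- 5,-3, - 3 ,- 9/4,  -  2, - 2 , 4/15,  1.01, 2, 6 ] 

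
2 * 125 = 250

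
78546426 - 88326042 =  - 9779616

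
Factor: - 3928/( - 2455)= 2^3 * 5^ ( - 1)= 8/5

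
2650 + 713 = 3363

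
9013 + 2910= 11923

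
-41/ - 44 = 41/44  =  0.93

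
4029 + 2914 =6943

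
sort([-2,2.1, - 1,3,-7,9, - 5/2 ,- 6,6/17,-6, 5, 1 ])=[-7,-6, - 6, - 5/2, - 2 , -1, 6/17, 1,2.1 , 3,  5, 9]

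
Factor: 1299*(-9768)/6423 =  - 4229544/2141 = - 2^3 * 3^1*11^1*37^1*433^1*2141^ ( - 1)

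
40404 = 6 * 6734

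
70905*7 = 496335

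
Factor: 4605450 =2^1 * 3^1*5^2 * 30703^1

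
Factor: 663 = 3^1 * 13^1*17^1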